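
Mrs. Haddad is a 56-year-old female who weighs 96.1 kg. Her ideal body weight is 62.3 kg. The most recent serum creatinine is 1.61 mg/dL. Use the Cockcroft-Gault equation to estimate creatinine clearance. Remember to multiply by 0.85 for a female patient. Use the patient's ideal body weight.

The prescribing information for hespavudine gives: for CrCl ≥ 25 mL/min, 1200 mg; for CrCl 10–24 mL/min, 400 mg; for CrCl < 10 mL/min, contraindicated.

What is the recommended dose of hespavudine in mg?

CrCl = (140 − 56) × 62.3 / (72 × 1.61) × 0.85 = 5233.2 / 115.92 × 0.85 ≈ 38.4 mL/min
CrCl ≈ 38 mL/min → bracket ≥ 25 mL/min.
Dose for this bracket: 1200 mg.

1200 mg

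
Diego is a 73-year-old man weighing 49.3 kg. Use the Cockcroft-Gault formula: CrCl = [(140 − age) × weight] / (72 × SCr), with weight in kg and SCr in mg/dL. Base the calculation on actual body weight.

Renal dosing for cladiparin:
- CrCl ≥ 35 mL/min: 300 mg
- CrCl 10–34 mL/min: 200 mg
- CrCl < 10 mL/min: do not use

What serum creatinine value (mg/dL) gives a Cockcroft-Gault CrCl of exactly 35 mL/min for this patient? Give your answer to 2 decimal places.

1.31 mg/dL

Standard dose requires CrCl ≥ 35 mL/min.
Set (140 − 73) × 49.3 / (72 × SCr) = 35
SCr = (140 − 73) × 49.3 / (72 × 35) = 1.311 mg/dL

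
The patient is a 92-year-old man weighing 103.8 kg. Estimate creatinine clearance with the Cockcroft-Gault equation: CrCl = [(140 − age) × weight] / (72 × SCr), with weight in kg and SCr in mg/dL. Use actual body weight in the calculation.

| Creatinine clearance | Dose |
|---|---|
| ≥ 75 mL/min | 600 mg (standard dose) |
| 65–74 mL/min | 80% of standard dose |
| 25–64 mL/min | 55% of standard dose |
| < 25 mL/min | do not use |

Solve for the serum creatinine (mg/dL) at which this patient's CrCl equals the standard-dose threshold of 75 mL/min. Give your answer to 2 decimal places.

0.92 mg/dL

Standard dose requires CrCl ≥ 75 mL/min.
Set (140 − 92) × 103.8 / (72 × SCr) = 75
SCr = (140 − 92) × 103.8 / (72 × 75) = 0.923 mg/dL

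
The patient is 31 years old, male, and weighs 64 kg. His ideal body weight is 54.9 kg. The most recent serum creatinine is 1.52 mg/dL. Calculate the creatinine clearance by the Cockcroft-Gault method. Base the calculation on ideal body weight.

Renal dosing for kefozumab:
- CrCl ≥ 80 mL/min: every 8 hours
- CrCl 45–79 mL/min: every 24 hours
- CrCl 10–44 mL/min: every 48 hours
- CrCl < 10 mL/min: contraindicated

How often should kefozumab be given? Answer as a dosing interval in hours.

CrCl = (140 − 31) × 54.9 / (72 × 1.52) = 5984.1 / 109.44 ≈ 54.7 mL/min
CrCl ≈ 55 mL/min → bracket 45–79 mL/min → every 24 hours.

every 24 hours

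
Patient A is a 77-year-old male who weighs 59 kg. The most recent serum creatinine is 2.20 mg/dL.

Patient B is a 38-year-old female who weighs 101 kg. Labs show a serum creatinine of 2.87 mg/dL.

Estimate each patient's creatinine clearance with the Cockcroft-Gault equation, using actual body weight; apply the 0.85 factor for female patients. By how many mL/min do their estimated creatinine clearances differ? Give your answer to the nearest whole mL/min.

19 mL/min

Patient A: CrCl = (140 − 77) × 59 / (72 × 2.2) = 3717.0 / 158.40 ≈ 23.5 mL/min
Patient B: CrCl = (140 − 38) × 101 / (72 × 2.87) × 0.85 = 10302.0 / 206.64 × 0.85 ≈ 42.4 mL/min
|23.5 − 42.4| = 18.9 mL/min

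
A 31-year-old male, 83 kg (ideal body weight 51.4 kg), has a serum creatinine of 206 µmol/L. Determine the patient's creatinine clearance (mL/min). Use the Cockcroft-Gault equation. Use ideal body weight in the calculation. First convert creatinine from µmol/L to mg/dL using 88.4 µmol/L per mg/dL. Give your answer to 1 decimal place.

SCr = 206 / 88.4 = 2.33 mg/dL
CrCl = (140 − 31) × 51.4 / (72 × 2.33) = 5602.6 / 167.76 ≈ 33.4 mL/min

33.4 mL/min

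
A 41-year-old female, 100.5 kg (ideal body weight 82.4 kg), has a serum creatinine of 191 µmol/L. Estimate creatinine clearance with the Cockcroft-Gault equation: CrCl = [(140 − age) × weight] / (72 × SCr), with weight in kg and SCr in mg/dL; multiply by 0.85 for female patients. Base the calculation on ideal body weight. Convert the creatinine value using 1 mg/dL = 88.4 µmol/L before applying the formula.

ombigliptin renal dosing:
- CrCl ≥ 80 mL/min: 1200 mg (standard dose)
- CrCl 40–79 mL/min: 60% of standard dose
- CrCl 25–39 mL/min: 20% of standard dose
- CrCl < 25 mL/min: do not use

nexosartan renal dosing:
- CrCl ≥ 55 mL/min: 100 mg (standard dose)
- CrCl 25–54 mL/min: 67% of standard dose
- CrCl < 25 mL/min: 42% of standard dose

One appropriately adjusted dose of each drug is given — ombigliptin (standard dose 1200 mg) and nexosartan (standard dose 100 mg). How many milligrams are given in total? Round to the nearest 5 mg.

785 mg

SCr = 191 / 88.4 = 2.161 mg/dL
CrCl = (140 − 41) × 82.4 / (72 × 2.161) × 0.85 = 8157.6 / 155.59 × 0.85 ≈ 44.6 mL/min
CrCl ≈ 45 mL/min.
ombigliptin: 40–79 mL/min → 60% of 1200 mg = 720 mg.
nexosartan: 25–54 mL/min → 67% of 100 mg = 67 mg.
Total = 720 + 67 = 787 mg.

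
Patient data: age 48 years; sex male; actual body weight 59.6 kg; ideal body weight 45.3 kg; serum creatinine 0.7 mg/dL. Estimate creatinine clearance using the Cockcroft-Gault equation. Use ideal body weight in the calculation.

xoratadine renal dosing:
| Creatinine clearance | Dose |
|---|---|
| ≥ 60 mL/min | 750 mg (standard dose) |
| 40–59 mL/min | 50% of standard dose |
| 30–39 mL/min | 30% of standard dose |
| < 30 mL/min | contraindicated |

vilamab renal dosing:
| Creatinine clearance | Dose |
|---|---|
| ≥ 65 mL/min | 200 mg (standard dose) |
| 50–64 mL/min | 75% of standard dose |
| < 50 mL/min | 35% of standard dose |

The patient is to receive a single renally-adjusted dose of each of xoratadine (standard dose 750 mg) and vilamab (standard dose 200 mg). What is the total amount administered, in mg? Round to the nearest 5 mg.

950 mg

CrCl = (140 − 48) × 45.3 / (72 × 0.7) = 4167.6 / 50.40 ≈ 82.7 mL/min
CrCl ≈ 83 mL/min.
xoratadine: ≥ 60 mL/min → 100% of 750 mg = 750 mg.
vilamab: ≥ 65 mL/min → 100% of 200 mg = 200 mg.
Total = 750 + 200 = 950 mg.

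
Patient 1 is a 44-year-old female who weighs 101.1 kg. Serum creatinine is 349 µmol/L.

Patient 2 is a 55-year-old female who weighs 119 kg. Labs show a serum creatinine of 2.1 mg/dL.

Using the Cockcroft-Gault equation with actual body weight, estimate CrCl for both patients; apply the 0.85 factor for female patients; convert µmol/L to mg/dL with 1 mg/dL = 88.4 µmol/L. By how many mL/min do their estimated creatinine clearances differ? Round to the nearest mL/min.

Patient 1: SCr = 349 / 88.4 = 3.948 mg/dL
Patient 1: CrCl = (140 − 44) × 101.1 / (72 × 3.948) × 0.85 = 9705.6 / 284.26 × 0.85 ≈ 29.0 mL/min
Patient 2: CrCl = (140 − 55) × 119 / (72 × 2.1) × 0.85 = 10115.0 / 151.20 × 0.85 ≈ 56.9 mL/min
|29.0 − 56.9| = 27.9 mL/min

28 mL/min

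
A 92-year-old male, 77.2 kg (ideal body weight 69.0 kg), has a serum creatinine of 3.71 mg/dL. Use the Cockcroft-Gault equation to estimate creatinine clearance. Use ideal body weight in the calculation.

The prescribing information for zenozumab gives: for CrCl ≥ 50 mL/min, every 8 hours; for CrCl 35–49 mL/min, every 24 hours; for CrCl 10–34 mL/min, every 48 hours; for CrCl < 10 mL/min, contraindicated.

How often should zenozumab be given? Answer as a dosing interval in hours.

CrCl = (140 − 92) × 69 / (72 × 3.71) = 3312.0 / 267.12 ≈ 12.4 mL/min
CrCl ≈ 12 mL/min → bracket 10–34 mL/min → every 48 hours.

every 48 hours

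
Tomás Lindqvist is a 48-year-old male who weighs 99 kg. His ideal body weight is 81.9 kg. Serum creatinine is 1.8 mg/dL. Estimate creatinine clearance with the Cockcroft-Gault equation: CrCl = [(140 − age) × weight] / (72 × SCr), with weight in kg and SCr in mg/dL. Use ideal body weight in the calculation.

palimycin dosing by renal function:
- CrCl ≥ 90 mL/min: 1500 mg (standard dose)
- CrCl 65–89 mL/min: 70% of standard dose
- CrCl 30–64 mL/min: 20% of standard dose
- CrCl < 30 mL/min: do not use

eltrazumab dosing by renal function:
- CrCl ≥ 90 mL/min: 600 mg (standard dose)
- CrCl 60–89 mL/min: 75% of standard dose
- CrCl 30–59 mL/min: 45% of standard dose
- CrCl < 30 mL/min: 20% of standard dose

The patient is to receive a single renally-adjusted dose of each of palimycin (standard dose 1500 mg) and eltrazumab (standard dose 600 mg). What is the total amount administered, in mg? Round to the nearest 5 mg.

570 mg

CrCl = (140 − 48) × 81.9 / (72 × 1.8) = 7534.8 / 129.60 ≈ 58.1 mL/min
CrCl ≈ 58 mL/min.
palimycin: 30–64 mL/min → 20% of 1500 mg = 300 mg.
eltrazumab: 30–59 mL/min → 45% of 600 mg = 270 mg.
Total = 300 + 270 = 570 mg.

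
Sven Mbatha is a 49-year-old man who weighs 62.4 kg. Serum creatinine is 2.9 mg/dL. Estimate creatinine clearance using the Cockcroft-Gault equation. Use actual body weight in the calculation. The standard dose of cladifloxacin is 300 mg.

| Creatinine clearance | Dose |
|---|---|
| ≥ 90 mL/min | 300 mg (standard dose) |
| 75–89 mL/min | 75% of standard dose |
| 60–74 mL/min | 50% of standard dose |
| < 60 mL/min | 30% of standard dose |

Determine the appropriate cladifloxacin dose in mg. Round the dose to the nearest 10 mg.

CrCl = (140 − 49) × 62.4 / (72 × 2.9) = 5678.4 / 208.80 ≈ 27.2 mL/min
CrCl ≈ 27 mL/min → bracket < 60 mL/min.
30% of 300 mg = 90 mg

90 mg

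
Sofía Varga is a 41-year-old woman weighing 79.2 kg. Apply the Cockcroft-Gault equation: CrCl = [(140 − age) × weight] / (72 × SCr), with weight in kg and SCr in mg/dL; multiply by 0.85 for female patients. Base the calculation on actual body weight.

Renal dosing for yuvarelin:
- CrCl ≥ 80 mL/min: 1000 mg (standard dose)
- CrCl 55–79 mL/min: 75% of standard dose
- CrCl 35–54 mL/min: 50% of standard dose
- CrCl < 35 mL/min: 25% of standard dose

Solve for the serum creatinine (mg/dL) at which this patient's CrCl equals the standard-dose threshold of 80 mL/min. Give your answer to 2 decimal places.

Standard dose requires CrCl ≥ 80 mL/min.
Set (140 − 41) × 79.2 × 0.85 / (72 × SCr) = 80
SCr = (140 − 41) × 79.2 × 0.85 / (72 × 80) = 1.157 mg/dL

1.16 mg/dL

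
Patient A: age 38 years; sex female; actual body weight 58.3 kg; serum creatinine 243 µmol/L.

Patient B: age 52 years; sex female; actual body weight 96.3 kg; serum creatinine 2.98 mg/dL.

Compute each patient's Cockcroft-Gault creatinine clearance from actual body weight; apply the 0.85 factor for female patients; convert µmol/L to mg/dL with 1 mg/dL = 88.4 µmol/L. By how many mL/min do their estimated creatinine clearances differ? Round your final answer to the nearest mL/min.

8 mL/min

Patient A: SCr = 243 / 88.4 = 2.749 mg/dL
Patient A: CrCl = (140 − 38) × 58.3 / (72 × 2.749) × 0.85 = 5946.6 / 197.93 × 0.85 ≈ 25.5 mL/min
Patient B: CrCl = (140 − 52) × 96.3 / (72 × 2.98) × 0.85 = 8474.4 / 214.56 × 0.85 ≈ 33.6 mL/min
|25.5 − 33.6| = 8.1 mL/min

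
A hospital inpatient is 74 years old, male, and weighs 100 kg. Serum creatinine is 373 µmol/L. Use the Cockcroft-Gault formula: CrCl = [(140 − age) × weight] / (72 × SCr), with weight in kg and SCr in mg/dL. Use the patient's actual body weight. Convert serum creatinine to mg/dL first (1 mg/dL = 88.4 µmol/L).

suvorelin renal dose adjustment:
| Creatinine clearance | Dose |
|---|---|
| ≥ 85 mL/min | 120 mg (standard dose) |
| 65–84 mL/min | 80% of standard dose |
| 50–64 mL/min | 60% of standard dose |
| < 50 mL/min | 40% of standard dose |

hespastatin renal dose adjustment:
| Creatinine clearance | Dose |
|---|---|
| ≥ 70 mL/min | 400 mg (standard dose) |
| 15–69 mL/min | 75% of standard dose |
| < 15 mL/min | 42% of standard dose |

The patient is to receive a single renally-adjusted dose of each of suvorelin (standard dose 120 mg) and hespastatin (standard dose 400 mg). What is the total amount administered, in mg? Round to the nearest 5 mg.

350 mg

SCr = 373 / 88.4 = 4.219 mg/dL
CrCl = (140 − 74) × 100 / (72 × 4.219) = 6600.0 / 303.77 ≈ 21.7 mL/min
CrCl ≈ 22 mL/min.
suvorelin: < 50 mL/min → 40% of 120 mg = 48 mg.
hespastatin: 15–69 mL/min → 75% of 400 mg = 300 mg.
Total = 48 + 300 = 348 mg.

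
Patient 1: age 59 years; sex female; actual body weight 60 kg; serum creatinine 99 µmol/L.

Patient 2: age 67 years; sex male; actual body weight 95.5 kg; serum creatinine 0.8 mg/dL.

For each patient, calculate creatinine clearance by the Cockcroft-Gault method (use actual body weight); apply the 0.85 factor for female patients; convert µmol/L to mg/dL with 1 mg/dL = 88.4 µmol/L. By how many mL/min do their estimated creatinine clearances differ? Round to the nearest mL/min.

Patient 1: SCr = 99 / 88.4 = 1.12 mg/dL
Patient 1: CrCl = (140 − 59) × 60 / (72 × 1.12) × 0.85 = 4860.0 / 80.64 × 0.85 ≈ 51.2 mL/min
Patient 2: CrCl = (140 − 67) × 95.5 / (72 × 0.8) = 6971.5 / 57.60 ≈ 121.0 mL/min
|51.2 − 121.0| = 69.8 mL/min

70 mL/min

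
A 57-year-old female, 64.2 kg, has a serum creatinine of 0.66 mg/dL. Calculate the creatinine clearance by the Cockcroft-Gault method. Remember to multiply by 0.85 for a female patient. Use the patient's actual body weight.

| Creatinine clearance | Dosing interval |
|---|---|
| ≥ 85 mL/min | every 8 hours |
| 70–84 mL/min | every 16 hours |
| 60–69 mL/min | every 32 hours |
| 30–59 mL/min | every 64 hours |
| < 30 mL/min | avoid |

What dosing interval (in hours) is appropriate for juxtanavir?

every 8 hours

CrCl = (140 − 57) × 64.2 / (72 × 0.66) × 0.85 = 5328.6 / 47.52 × 0.85 ≈ 95.3 mL/min
CrCl ≈ 95 mL/min → bracket ≥ 85 mL/min → every 8 hours.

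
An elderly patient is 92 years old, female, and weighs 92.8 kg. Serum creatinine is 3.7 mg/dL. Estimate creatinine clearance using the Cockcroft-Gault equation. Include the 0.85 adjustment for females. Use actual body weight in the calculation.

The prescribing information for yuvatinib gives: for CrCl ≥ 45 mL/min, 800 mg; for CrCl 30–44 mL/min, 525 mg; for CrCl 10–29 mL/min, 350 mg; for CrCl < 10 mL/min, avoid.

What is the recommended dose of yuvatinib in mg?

CrCl = (140 − 92) × 92.8 / (72 × 3.7) × 0.85 = 4454.4 / 266.40 × 0.85 ≈ 14.2 mL/min
CrCl ≈ 14 mL/min → bracket 10–29 mL/min.
Dose for this bracket: 350 mg.

350 mg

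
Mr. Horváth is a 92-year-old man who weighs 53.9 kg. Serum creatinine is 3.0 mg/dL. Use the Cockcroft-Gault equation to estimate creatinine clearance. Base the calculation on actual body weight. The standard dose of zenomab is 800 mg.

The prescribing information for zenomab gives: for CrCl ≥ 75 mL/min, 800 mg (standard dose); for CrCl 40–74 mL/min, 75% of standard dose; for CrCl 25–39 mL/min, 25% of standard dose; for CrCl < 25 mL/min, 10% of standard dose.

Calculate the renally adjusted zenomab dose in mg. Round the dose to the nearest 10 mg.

80 mg

CrCl = (140 − 92) × 53.9 / (72 × 3) = 2587.2 / 216.00 ≈ 12.0 mL/min
CrCl ≈ 12 mL/min → bracket < 25 mL/min.
10% of 800 mg = 80 mg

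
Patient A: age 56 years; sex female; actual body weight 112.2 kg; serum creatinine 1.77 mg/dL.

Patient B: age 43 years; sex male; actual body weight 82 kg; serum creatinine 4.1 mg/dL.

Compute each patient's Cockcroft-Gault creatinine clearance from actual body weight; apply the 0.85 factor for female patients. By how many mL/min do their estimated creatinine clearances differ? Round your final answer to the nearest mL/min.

Patient A: CrCl = (140 − 56) × 112.2 / (72 × 1.77) × 0.85 = 9424.8 / 127.44 × 0.85 ≈ 62.9 mL/min
Patient B: CrCl = (140 − 43) × 82 / (72 × 4.1) = 7954.0 / 295.20 ≈ 26.9 mL/min
|62.9 − 26.9| = 36.0 mL/min

36 mL/min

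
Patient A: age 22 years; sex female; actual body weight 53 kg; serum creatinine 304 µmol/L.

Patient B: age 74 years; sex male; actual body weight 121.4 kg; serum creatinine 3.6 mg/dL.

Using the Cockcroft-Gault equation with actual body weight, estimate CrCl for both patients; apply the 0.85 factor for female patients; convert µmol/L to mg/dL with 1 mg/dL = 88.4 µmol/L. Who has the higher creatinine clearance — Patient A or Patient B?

Patient B

Patient A: SCr = 304 / 88.4 = 3.439 mg/dL
Patient A: CrCl = (140 − 22) × 53 / (72 × 3.439) × 0.85 = 6254.0 / 247.61 × 0.85 ≈ 21.5 mL/min
Patient B: CrCl = (140 − 74) × 121.4 / (72 × 3.6) = 8012.4 / 259.20 ≈ 30.9 mL/min
21.5 vs 30.9 mL/min → Patient B is higher.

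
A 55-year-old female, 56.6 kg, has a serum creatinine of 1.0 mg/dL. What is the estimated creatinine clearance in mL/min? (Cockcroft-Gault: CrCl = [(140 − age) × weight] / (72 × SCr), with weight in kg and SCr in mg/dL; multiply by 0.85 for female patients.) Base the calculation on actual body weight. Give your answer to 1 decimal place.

56.8 mL/min

CrCl = (140 − 55) × 56.6 / (72 × 1) × 0.85 = 4811.0 / 72.00 × 0.85 ≈ 56.8 mL/min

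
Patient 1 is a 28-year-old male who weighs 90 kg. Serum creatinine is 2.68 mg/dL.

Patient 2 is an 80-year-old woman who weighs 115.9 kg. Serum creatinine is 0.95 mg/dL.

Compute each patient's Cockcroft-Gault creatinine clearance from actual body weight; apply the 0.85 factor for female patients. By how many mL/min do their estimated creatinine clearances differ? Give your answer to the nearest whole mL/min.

Patient 1: CrCl = (140 − 28) × 90 / (72 × 2.68) = 10080.0 / 192.96 ≈ 52.2 mL/min
Patient 2: CrCl = (140 − 80) × 115.9 / (72 × 0.95) × 0.85 = 6954.0 / 68.40 × 0.85 ≈ 86.4 mL/min
|52.2 − 86.4| = 34.2 mL/min

34 mL/min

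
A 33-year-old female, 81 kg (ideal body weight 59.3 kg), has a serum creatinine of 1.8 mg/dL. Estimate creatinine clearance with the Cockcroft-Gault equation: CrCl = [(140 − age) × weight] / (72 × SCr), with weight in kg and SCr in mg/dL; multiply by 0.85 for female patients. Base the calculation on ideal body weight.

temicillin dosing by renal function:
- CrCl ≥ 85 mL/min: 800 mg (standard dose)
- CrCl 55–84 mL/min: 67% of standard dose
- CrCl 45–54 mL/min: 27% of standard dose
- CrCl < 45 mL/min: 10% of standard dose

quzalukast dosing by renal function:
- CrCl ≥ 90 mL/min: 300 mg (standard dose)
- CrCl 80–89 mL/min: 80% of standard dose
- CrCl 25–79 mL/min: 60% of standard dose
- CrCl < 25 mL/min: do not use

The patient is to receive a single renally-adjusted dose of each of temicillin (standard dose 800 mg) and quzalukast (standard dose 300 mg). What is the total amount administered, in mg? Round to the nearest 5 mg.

260 mg

CrCl = (140 − 33) × 59.3 / (72 × 1.8) × 0.85 = 6345.1 / 129.60 × 0.85 ≈ 41.6 mL/min
CrCl ≈ 42 mL/min.
temicillin: < 45 mL/min → 10% of 800 mg = 80 mg.
quzalukast: 25–79 mL/min → 60% of 300 mg = 180 mg.
Total = 80 + 180 = 260 mg.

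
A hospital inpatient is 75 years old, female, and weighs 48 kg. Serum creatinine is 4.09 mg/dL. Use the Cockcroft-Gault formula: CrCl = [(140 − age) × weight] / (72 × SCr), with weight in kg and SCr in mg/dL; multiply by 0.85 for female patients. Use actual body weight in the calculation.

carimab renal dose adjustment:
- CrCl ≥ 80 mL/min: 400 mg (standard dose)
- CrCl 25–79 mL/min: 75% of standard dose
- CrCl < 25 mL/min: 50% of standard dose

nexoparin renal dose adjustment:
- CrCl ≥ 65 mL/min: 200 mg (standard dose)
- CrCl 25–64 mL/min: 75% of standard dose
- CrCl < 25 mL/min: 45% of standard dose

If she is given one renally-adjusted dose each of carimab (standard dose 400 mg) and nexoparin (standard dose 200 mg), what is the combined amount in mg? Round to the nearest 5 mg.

CrCl = (140 − 75) × 48 / (72 × 4.09) × 0.85 = 3120.0 / 294.48 × 0.85 ≈ 9.0 mL/min
CrCl ≈ 9 mL/min.
carimab: < 25 mL/min → 50% of 400 mg = 200 mg.
nexoparin: < 25 mL/min → 45% of 200 mg = 90 mg.
Total = 200 + 90 = 290 mg.

290 mg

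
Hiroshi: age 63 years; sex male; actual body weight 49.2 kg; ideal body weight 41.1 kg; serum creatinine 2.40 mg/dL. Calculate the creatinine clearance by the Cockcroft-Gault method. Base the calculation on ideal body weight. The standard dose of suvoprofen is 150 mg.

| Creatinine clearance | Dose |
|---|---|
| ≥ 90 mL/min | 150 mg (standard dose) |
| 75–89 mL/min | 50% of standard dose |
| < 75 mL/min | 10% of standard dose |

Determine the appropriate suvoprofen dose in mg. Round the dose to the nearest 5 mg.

15 mg

CrCl = (140 − 63) × 41.1 / (72 × 2.4) = 3164.7 / 172.80 ≈ 18.3 mL/min
CrCl ≈ 18 mL/min → bracket < 75 mL/min.
10% of 150 mg = 15 mg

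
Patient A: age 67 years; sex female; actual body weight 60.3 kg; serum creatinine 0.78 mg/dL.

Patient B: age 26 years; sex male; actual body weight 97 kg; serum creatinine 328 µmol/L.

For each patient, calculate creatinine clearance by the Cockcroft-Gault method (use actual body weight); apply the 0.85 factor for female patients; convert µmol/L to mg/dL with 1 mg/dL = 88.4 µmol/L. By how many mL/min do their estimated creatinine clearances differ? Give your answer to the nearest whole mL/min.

25 mL/min

Patient A: CrCl = (140 − 67) × 60.3 / (72 × 0.78) × 0.85 = 4401.9 / 56.16 × 0.85 ≈ 66.6 mL/min
Patient B: SCr = 328 / 88.4 = 3.71 mg/dL
Patient B: CrCl = (140 − 26) × 97 / (72 × 3.71) = 11058.0 / 267.12 ≈ 41.4 mL/min
|66.6 − 41.4| = 25.2 mL/min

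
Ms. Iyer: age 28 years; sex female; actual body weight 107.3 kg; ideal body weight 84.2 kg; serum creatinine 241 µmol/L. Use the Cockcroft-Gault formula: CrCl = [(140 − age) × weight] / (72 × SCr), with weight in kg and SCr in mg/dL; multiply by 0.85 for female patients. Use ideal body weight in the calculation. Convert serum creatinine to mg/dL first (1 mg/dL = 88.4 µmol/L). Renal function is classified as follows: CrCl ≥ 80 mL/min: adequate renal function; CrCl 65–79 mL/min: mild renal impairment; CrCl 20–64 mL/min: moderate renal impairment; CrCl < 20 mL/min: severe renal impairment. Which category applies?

SCr = 241 / 88.4 = 2.726 mg/dL
CrCl = (140 − 28) × 84.2 / (72 × 2.726) × 0.85 = 9430.4 / 196.27 × 0.85 ≈ 40.8 mL/min
41 mL/min falls in the 'moderate renal impairment' range.

moderate renal impairment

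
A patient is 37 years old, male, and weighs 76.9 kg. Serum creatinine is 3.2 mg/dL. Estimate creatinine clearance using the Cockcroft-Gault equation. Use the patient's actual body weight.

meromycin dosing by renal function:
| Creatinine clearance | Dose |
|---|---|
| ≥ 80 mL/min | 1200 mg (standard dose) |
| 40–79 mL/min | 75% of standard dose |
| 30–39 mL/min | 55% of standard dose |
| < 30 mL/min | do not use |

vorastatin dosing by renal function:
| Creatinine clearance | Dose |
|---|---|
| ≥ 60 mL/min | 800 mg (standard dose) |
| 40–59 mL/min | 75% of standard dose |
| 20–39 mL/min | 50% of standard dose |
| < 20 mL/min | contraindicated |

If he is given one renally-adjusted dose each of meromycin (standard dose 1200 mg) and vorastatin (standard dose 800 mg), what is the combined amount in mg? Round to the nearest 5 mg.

1060 mg

CrCl = (140 − 37) × 76.9 / (72 × 3.2) = 7920.7 / 230.40 ≈ 34.4 mL/min
CrCl ≈ 34 mL/min.
meromycin: 30–39 mL/min → 55% of 1200 mg = 660 mg.
vorastatin: 20–39 mL/min → 50% of 800 mg = 400 mg.
Total = 660 + 400 = 1060 mg.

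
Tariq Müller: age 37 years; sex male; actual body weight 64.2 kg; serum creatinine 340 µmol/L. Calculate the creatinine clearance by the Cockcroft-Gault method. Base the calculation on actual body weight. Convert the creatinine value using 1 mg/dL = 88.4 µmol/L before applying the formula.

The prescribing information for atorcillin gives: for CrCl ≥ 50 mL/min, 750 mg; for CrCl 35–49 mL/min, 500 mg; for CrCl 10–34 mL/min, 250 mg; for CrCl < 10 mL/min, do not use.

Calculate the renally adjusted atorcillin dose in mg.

250 mg

SCr = 340 / 88.4 = 3.846 mg/dL
CrCl = (140 − 37) × 64.2 / (72 × 3.846) = 6612.6 / 276.91 ≈ 23.9 mL/min
CrCl ≈ 24 mL/min → bracket 10–34 mL/min.
Dose for this bracket: 250 mg.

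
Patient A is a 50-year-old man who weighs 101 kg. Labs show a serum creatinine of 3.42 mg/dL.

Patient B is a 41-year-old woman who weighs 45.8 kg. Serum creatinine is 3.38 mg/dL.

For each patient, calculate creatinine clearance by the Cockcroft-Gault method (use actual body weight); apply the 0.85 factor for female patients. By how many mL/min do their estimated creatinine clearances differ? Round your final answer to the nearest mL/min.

Patient A: CrCl = (140 − 50) × 101 / (72 × 3.42) = 9090.0 / 246.24 ≈ 36.9 mL/min
Patient B: CrCl = (140 − 41) × 45.8 / (72 × 3.38) × 0.85 = 4534.2 / 243.36 × 0.85 ≈ 15.8 mL/min
|36.9 − 15.8| = 21.1 mL/min

21 mL/min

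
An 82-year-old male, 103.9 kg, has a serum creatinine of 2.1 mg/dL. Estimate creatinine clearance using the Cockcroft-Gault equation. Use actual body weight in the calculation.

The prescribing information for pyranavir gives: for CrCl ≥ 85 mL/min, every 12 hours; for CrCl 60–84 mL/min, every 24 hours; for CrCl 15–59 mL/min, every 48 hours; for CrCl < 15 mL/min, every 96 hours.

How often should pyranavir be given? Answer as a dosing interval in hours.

every 48 hours

CrCl = (140 − 82) × 103.9 / (72 × 2.1) = 6026.2 / 151.20 ≈ 39.9 mL/min
CrCl ≈ 40 mL/min → bracket 15–59 mL/min → every 48 hours.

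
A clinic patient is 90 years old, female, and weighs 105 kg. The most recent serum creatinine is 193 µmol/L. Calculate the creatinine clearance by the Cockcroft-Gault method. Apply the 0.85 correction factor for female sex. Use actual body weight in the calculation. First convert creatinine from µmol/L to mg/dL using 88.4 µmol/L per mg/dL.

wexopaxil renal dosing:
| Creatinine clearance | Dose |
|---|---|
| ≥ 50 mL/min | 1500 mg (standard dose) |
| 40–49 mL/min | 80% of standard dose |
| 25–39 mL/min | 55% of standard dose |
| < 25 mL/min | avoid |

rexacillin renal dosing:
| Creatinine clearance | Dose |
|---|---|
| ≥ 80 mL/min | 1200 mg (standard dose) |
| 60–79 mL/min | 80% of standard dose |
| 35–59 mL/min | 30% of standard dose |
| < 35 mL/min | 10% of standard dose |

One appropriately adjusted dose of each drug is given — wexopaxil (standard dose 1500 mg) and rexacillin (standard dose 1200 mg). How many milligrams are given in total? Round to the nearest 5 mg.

945 mg

SCr = 193 / 88.4 = 2.183 mg/dL
CrCl = (140 − 90) × 105 / (72 × 2.183) × 0.85 = 5250.0 / 157.18 × 0.85 ≈ 28.4 mL/min
CrCl ≈ 28 mL/min.
wexopaxil: 25–39 mL/min → 55% of 1500 mg = 825 mg.
rexacillin: < 35 mL/min → 10% of 1200 mg = 120 mg.
Total = 825 + 120 = 945 mg.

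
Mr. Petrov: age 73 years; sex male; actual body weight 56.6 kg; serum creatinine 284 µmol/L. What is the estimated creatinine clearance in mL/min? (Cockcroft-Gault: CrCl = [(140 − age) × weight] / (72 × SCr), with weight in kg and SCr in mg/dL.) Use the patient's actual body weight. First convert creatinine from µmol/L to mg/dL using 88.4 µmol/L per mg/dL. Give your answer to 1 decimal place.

16.4 mL/min

SCr = 284 / 88.4 = 3.213 mg/dL
CrCl = (140 − 73) × 56.6 / (72 × 3.213) = 3792.2 / 231.34 ≈ 16.4 mL/min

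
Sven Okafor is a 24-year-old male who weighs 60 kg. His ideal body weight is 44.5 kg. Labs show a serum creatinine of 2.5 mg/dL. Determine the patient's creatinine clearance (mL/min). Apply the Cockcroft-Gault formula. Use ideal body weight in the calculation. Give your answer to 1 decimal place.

28.7 mL/min

CrCl = (140 − 24) × 44.5 / (72 × 2.5) = 5162.0 / 180.00 ≈ 28.7 mL/min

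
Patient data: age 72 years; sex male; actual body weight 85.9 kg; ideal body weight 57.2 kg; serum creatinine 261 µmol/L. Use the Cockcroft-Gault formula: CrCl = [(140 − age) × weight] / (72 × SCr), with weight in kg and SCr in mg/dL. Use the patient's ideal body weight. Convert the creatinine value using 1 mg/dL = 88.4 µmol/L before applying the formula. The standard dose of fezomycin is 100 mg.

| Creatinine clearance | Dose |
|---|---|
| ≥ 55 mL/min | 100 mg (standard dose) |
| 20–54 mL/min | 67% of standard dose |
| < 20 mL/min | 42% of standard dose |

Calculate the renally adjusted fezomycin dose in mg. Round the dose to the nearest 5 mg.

SCr = 261 / 88.4 = 2.952 mg/dL
CrCl = (140 − 72) × 57.2 / (72 × 2.952) = 3889.6 / 212.54 ≈ 18.3 mL/min
CrCl ≈ 18 mL/min → bracket < 20 mL/min.
42% of 100 mg = 42 mg → 40 mg

40 mg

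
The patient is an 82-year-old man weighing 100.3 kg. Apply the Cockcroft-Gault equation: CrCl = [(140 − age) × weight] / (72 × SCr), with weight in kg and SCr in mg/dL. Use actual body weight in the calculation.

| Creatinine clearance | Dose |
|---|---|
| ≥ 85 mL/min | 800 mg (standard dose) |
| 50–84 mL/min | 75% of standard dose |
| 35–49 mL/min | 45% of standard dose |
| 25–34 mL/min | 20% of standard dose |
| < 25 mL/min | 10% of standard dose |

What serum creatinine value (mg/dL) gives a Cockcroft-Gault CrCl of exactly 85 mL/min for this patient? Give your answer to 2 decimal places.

Standard dose requires CrCl ≥ 85 mL/min.
Set (140 − 82) × 100.3 / (72 × SCr) = 85
SCr = (140 − 82) × 100.3 / (72 × 85) = 0.951 mg/dL

0.95 mg/dL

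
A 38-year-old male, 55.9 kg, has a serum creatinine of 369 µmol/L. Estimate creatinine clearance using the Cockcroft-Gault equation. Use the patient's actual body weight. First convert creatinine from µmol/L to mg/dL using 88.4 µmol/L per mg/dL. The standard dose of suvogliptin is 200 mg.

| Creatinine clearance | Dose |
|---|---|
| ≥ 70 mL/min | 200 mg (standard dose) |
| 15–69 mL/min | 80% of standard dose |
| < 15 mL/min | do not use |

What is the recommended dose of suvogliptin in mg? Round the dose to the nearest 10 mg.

SCr = 369 / 88.4 = 4.174 mg/dL
CrCl = (140 − 38) × 55.9 / (72 × 4.174) = 5701.8 / 300.53 ≈ 19.0 mL/min
CrCl ≈ 19 mL/min → bracket 15–69 mL/min.
80% of 200 mg = 160 mg

160 mg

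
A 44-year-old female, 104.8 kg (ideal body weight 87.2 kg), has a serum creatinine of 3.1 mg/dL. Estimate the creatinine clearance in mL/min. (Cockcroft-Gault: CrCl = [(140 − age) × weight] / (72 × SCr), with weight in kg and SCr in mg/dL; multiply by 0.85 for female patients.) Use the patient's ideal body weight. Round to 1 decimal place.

CrCl = (140 − 44) × 87.2 / (72 × 3.1) × 0.85 = 8371.2 / 223.20 × 0.85 ≈ 31.9 mL/min

31.9 mL/min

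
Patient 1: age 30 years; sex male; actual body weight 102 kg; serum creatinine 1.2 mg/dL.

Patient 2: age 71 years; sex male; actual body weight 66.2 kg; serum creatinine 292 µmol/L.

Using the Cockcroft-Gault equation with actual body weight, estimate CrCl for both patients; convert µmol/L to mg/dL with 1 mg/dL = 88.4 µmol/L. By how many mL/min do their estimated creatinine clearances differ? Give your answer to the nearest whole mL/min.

Patient 1: CrCl = (140 − 30) × 102 / (72 × 1.2) = 11220.0 / 86.40 ≈ 129.9 mL/min
Patient 2: SCr = 292 / 88.4 = 3.303 mg/dL
Patient 2: CrCl = (140 − 71) × 66.2 / (72 × 3.303) = 4567.8 / 237.82 ≈ 19.2 mL/min
|129.9 − 19.2| = 110.7 mL/min

111 mL/min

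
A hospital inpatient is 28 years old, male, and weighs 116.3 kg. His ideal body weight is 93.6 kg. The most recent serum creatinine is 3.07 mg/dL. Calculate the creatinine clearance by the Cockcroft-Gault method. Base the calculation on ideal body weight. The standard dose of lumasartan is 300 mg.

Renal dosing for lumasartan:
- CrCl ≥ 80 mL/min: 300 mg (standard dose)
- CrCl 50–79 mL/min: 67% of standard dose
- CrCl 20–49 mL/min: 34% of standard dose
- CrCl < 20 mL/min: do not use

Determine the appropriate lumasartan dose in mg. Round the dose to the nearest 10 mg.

CrCl = (140 − 28) × 93.6 / (72 × 3.07) = 10483.2 / 221.04 ≈ 47.4 mL/min
CrCl ≈ 47 mL/min → bracket 20–49 mL/min.
34% of 300 mg = 102 mg → 100 mg

100 mg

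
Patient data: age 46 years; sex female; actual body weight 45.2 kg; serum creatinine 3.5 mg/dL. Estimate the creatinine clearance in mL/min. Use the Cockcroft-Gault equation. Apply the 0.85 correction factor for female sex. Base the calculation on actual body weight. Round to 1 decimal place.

14.3 mL/min

CrCl = (140 − 46) × 45.2 / (72 × 3.5) × 0.85 = 4248.8 / 252.00 × 0.85 ≈ 14.3 mL/min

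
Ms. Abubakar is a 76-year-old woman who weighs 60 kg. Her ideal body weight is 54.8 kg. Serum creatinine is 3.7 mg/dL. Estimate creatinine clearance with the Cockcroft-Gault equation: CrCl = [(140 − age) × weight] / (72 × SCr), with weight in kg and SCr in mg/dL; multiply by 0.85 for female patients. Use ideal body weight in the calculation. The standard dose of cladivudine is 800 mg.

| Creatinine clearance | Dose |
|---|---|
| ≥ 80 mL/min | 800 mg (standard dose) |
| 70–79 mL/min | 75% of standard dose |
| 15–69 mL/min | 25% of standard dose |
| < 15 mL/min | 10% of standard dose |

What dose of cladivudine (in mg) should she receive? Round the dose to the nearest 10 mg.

CrCl = (140 − 76) × 54.8 / (72 × 3.7) × 0.85 = 3507.2 / 266.40 × 0.85 ≈ 11.2 mL/min
CrCl ≈ 11 mL/min → bracket < 15 mL/min.
10% of 800 mg = 80 mg

80 mg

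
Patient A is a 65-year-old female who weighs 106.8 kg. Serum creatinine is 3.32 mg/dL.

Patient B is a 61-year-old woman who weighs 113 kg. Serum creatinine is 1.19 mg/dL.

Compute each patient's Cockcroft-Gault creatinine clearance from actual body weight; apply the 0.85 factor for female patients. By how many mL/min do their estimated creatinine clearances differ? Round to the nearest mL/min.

60 mL/min

Patient A: CrCl = (140 − 65) × 106.8 / (72 × 3.32) × 0.85 = 8010.0 / 239.04 × 0.85 ≈ 28.5 mL/min
Patient B: CrCl = (140 − 61) × 113 / (72 × 1.19) × 0.85 = 8927.0 / 85.68 × 0.85 ≈ 88.6 mL/min
|28.5 − 88.6| = 60.1 mL/min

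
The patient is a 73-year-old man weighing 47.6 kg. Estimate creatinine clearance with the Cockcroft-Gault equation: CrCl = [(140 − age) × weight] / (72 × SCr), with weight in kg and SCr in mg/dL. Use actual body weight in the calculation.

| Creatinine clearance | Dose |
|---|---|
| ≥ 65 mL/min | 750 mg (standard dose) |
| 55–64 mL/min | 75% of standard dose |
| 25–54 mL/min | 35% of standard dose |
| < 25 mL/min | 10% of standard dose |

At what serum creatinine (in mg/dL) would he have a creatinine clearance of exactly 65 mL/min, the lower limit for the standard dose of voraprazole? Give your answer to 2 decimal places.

0.68 mg/dL

Standard dose requires CrCl ≥ 65 mL/min.
Set (140 − 73) × 47.6 / (72 × SCr) = 65
SCr = (140 − 73) × 47.6 / (72 × 65) = 0.681 mg/dL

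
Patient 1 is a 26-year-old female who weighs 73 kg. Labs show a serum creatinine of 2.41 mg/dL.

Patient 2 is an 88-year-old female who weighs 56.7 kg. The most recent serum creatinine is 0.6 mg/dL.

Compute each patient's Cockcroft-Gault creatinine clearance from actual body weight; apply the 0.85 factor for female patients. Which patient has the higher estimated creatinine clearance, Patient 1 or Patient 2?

Patient 1: CrCl = (140 − 26) × 73 / (72 × 2.41) × 0.85 = 8322.0 / 173.52 × 0.85 ≈ 40.8 mL/min
Patient 2: CrCl = (140 − 88) × 56.7 / (72 × 0.6) × 0.85 = 2948.4 / 43.20 × 0.85 ≈ 58.0 mL/min
40.8 vs 58.0 mL/min → Patient 2 is higher.

Patient 2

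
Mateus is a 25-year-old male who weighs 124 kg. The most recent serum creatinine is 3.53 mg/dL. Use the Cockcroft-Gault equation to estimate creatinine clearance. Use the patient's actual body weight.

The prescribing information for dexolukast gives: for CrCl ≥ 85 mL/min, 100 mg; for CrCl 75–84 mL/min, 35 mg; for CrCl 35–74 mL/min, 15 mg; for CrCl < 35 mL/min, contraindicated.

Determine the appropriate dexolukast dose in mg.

15 mg

CrCl = (140 − 25) × 124 / (72 × 3.53) = 14260.0 / 254.16 ≈ 56.1 mL/min
CrCl ≈ 56 mL/min → bracket 35–74 mL/min.
Dose for this bracket: 15 mg.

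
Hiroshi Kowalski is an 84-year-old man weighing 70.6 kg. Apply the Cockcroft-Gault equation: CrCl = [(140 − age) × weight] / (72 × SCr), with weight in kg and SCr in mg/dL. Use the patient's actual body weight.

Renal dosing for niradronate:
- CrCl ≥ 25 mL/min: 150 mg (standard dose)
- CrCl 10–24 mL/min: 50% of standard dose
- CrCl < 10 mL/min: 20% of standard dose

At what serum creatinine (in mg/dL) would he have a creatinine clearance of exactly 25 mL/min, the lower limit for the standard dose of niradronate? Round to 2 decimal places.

2.20 mg/dL

Standard dose requires CrCl ≥ 25 mL/min.
Set (140 − 84) × 70.6 / (72 × SCr) = 25
SCr = (140 − 84) × 70.6 / (72 × 25) = 2.196 mg/dL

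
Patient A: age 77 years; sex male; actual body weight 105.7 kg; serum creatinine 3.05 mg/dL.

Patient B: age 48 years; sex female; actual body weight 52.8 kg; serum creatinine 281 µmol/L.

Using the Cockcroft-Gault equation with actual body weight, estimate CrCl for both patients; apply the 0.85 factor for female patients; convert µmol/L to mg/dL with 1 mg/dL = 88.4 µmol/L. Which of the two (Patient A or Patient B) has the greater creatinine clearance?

Patient A: CrCl = (140 − 77) × 105.7 / (72 × 3.05) = 6659.1 / 219.60 ≈ 30.3 mL/min
Patient B: SCr = 281 / 88.4 = 3.179 mg/dL
Patient B: CrCl = (140 − 48) × 52.8 / (72 × 3.179) × 0.85 = 4857.6 / 228.89 × 0.85 ≈ 18.0 mL/min
30.3 vs 18.0 mL/min → Patient A is higher.

Patient A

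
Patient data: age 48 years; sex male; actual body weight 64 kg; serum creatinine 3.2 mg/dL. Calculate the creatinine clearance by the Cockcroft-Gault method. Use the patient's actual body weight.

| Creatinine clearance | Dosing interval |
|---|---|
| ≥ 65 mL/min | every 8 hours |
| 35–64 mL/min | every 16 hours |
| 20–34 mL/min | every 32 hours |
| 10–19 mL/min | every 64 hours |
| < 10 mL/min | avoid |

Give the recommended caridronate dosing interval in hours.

CrCl = (140 − 48) × 64 / (72 × 3.2) = 5888.0 / 230.40 ≈ 25.6 mL/min
CrCl ≈ 26 mL/min → bracket 20–34 mL/min → every 32 hours.

every 32 hours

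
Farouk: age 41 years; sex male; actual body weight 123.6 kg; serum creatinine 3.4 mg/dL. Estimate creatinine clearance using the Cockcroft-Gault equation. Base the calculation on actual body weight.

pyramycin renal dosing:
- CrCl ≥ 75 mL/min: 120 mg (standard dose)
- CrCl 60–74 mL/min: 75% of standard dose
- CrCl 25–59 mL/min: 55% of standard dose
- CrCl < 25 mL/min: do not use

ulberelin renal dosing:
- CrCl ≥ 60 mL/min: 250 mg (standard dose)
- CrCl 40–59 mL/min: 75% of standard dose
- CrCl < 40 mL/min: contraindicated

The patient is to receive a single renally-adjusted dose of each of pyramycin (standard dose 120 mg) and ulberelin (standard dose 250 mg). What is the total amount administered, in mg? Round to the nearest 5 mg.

CrCl = (140 − 41) × 123.6 / (72 × 3.4) = 12236.4 / 244.80 ≈ 50.0 mL/min
CrCl ≈ 50 mL/min.
pyramycin: 25–59 mL/min → 55% of 120 mg = 66 mg.
ulberelin: 40–59 mL/min → 75% of 250 mg = 187.5 mg.
Total = 66 + 187.5 = 253.5 mg.

255 mg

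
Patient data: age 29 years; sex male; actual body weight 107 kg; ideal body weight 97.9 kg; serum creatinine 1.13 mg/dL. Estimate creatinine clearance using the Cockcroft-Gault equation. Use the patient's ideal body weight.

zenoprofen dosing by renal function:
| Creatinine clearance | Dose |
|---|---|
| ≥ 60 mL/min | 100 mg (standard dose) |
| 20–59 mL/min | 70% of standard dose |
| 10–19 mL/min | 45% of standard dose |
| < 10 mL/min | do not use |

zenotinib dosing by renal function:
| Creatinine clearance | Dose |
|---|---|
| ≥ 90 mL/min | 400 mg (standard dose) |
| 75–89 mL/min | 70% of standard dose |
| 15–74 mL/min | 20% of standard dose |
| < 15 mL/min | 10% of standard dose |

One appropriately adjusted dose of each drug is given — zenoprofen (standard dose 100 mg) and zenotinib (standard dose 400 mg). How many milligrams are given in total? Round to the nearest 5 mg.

500 mg

CrCl = (140 − 29) × 97.9 / (72 × 1.13) = 10866.9 / 81.36 ≈ 133.6 mL/min
CrCl ≈ 134 mL/min.
zenoprofen: ≥ 60 mL/min → 100% of 100 mg = 100 mg.
zenotinib: ≥ 90 mL/min → 100% of 400 mg = 400 mg.
Total = 100 + 400 = 500 mg.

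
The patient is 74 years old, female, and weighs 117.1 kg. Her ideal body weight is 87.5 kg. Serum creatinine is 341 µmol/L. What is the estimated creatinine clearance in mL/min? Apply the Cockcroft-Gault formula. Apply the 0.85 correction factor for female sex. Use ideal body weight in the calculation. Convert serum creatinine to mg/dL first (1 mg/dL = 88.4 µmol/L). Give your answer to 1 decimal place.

SCr = 341 / 88.4 = 3.857 mg/dL
CrCl = (140 − 74) × 87.5 / (72 × 3.857) × 0.85 = 5775.0 / 277.70 × 0.85 ≈ 17.7 mL/min

17.7 mL/min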